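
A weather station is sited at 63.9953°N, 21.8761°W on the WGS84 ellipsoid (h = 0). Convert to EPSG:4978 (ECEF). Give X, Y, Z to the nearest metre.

WGS84: a = 6378137 m, e² = 0.006694380; N(φ) = a/√(1−e²sin²φ) = 6395452.121 m.
X = (N+h)·cosφ·cosλ = 2602138.260 m; Y = (N+h)·cosφ·sinλ = -1044792.236 m; Z = (N(1−e²)+h)·sinφ = 5709485.234 m.

X 2602138 m, Y -1044792 m, Z 5709485 m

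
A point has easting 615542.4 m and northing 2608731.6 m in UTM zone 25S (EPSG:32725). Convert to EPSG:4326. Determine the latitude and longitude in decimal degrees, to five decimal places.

Zone 25S: λ₀ = -33°, k₀ = 0.9996, false easting 500000 m, false northing 10000000 m.
Meridian distance M = (N − FN)/k₀ = -7394226.1 m.
Inverse transverse Mercator on WGS84 gives φ = -66.61849993°, λ = -30.39030028°.

lat -66.61850°, lon -30.39030°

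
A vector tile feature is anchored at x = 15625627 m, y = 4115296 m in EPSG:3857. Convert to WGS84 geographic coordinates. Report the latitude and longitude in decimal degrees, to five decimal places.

R = 6378137 m. λ = x/R = 140.36739558°.
φ = 2·arctan(exp(y/R)) − 90° = 2·arctan(1.90640) − 90° = 34.64170308°.

lat 34.64170°, lon 140.36740°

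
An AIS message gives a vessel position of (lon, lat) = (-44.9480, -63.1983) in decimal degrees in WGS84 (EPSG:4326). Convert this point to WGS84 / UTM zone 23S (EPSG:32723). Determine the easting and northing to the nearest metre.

Zone 23 central meridian λ₀ = 6×23 − 183 = -45°; Δλ = +0.0520°.
Transverse Mercator on WGS84 with k₀ = 0.9996 gives E = 502616.050 m, N = 2992315.408 m.

E 502616 m, N 2992315 m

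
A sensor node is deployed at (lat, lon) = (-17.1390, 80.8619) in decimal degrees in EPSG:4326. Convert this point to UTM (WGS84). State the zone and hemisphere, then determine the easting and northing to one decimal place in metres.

Zone 44S: E 485311.1 m, N 8105062.8 m

Longitude 80.8619° lies in the 6° band [78°, 84°), giving zone 44; latitude is south of the equator, so 44S.
Zone 44 central meridian λ₀ = 6×44 − 183 = 81°; Δλ = -0.1381°.
Transverse Mercator on WGS84 with k₀ = 0.9996 gives E = 485311.056 m, N = 8105062.769 m.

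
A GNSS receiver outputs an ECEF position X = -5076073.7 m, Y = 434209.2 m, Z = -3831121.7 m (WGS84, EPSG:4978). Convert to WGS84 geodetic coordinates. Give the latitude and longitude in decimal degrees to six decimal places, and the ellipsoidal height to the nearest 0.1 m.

lat -37.127900°, lon 175.110800°, h 3979.6 m

λ = atan2(Y, X) = 175.11079990°; p = √(X²+Y²) = 5094611.1 m.
Bowring's method on WGS84 (a = 6378137 m, b = 6356752.314 m) gives φ = -37.12790034°, h = 3979.591 m.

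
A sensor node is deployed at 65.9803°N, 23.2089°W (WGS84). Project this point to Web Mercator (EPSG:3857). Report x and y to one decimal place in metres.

x -2583602.9 m, y 9871456.3 m

Web Mercator is spherical with R = a = 6378137 m.
x = R·λ = 6378137 × -0.405071721 = -2583602.930 m.
y = R·ln tan(π/4 + φ/2) = 6378137 × 1.547702142 = 9871456.296 m.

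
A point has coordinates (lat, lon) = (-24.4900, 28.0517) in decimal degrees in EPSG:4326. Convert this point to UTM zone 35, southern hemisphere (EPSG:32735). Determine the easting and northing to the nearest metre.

Zone 35 central meridian λ₀ = 6×35 − 183 = 27°; Δλ = +1.0517°.
Transverse Mercator on WGS84 with k₀ = 0.9996 gives E = 606564.570 m, N = 7291116.443 m.

E 606565 m, N 7291116 m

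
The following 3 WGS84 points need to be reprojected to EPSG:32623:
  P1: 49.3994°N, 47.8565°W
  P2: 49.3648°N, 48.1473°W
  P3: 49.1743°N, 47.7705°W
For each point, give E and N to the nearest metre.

UTM zone 23N: λ₀ = -45°, k₀ = 0.9996.
P1 (49.3994°, -47.8565°) → (292757.133, 5475780.657) m.
P2 (49.3648°, -48.1473°) → (271501.784, 5472774.895) m.
P3 (49.1743°, -47.7705°) → (298078.040, 5450527.665) m.

P1: E 292757 m, N 5475781 m; P2: E 271502 m, N 5472775 m; P3: E 298078 m, N 5450528 m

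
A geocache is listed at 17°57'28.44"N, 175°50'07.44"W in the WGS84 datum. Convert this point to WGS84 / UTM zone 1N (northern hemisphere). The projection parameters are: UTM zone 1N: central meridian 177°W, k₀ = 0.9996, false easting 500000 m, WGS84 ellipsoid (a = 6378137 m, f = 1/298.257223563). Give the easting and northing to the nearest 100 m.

E 623300 m, N 1985900 m

Zone 1 central meridian λ₀ = 6×1 − 183 = -177°; Δλ = +1.1646°.
Transverse Mercator on WGS84 with k₀ = 0.9996 gives E = 623323.755 m, N = 1985914.239 m.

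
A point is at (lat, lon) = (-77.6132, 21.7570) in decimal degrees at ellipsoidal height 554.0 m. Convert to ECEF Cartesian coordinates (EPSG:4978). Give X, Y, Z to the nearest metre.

X 1274901 m, Y 508814 m, Z -6208357 m

WGS84: a = 6378137 m, e² = 0.006694380; N(φ) = a/√(1−e²sin²φ) = 6398601.549 m.
X = (N+h)·cosφ·cosλ = 1274900.653 m; Y = (N+h)·cosφ·sinλ = 508814.345 m; Z = (N(1−e²)+h)·sinφ = -6208356.686 m.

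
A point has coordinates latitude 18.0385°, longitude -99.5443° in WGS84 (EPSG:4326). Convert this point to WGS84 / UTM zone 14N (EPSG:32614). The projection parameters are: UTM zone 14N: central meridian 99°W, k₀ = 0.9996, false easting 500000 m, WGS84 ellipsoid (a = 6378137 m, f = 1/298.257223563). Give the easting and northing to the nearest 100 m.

Zone 14 central meridian λ₀ = 6×14 − 183 = -99°; Δλ = -0.5443°.
Transverse Mercator on WGS84 with k₀ = 0.9996 gives E = 442390.788 m, N = 1994529.777 m.

E 442400 m, N 1994500 m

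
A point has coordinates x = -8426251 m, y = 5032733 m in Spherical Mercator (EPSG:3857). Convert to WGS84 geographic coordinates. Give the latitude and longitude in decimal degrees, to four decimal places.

lat 41.1381°, lon -75.6943°

R = 6378137 m. λ = x/R = -75.69430061°.
φ = 2·arctan(exp(y/R)) − 90° = 2·arctan(2.20133) − 90° = 41.13810154°.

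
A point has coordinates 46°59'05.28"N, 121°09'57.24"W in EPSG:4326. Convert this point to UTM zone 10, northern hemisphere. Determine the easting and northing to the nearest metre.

Zone 10 central meridian λ₀ = 6×10 − 183 = -123°; Δλ = +1.8341°.
Transverse Mercator on WGS84 with k₀ = 0.9996 gives E = 639476.430 m, N = 5205107.529 m.

E 639476 m, N 5205108 m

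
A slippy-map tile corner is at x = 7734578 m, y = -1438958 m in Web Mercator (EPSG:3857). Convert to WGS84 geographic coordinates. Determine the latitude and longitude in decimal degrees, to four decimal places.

lat -12.8181°, lon 69.4809°

R = 6378137 m. λ = x/R = 69.48089634°.
φ = 2·arctan(exp(y/R)) − 90° = 2·arctan(0.79803) − 90° = -12.81809823°.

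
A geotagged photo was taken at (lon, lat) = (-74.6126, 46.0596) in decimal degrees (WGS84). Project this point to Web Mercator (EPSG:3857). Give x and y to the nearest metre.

x -8305837 m, y 5789905 m

Web Mercator is spherical with R = a = 6378137 m.
x = R·λ = 6378137 × -1.302235533 = -8305836.639 m.
y = R·ln tan(π/4 + φ/2) = 6378137 × 0.907773745 = 5789905.311 m.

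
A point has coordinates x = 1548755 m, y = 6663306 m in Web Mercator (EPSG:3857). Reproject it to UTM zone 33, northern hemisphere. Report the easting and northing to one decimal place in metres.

Web Mercator inverse (R = 6378137 m) → φ = 51.23689968°, λ = 13.91270288°.
UTM 33N forward: E = 424094.953 m, N = 5676731.181 m.

E 424095.0 m, N 5676731.2 m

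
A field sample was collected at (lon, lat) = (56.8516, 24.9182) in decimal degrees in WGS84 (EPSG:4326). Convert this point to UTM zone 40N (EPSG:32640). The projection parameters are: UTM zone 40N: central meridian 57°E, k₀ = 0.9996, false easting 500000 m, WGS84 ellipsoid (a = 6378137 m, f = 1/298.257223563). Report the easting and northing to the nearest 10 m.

Zone 40 central meridian λ₀ = 6×40 − 183 = 57°; Δλ = -0.1484°.
Transverse Mercator on WGS84 with k₀ = 0.9996 gives E = 485015.089 m, N = 2755898.376 m.

E 485020 m, N 2755900 m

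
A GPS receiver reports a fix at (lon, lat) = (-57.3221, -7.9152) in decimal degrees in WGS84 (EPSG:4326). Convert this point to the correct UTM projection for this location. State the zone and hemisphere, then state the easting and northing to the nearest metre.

Zone 21S: E 464497 m, N 9125063 m

Longitude -57.3221° lies in the 6° band [-60°, -54°), giving zone 21; latitude is south of the equator, so 21S.
Zone 21 central meridian λ₀ = 6×21 − 183 = -57°; Δλ = -0.3221°.
Transverse Mercator on WGS84 with k₀ = 0.9996 gives E = 464497.365 m, N = 9125063.159 m.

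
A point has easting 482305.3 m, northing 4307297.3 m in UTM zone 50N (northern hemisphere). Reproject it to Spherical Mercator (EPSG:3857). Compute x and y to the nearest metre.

x 13001660 m, y 4709417 m

Unproject from UTM 50N (λ₀ = 117°) → φ = 38.91439976°, λ = 116.79589954°.
Web Mercator (R = 6378137 m): x = 13001660.063 m, y = 4709417.480 m.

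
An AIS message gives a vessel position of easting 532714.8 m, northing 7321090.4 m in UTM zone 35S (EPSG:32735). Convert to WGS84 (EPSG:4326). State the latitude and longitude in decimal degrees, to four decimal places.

lat -24.2226°, lon 27.3222°

Zone 35S: λ₀ = 27°, k₀ = 0.9996, false easting 500000 m, false northing 10000000 m.
Meridian distance M = (N − FN)/k₀ = -2679981.6 m.
Inverse transverse Mercator on WGS84 gives φ = -24.22260041°, λ = 27.32219993°.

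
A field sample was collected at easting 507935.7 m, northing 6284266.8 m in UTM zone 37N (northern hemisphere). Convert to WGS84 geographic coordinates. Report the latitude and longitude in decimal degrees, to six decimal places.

Zone 37N: λ₀ = 39°, k₀ = 0.9996, false easting 500000 m.
Meridian distance M = (N − FN)/k₀ = 6286781.5 m.
Inverse transverse Mercator on WGS84 gives φ = 56.70240023°, λ = 39.12960069°.

lat 56.702400°, lon 39.129601°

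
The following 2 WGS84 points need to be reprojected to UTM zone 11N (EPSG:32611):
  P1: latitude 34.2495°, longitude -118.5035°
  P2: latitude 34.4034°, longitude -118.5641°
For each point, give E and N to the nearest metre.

UTM zone 11N: λ₀ = -117°, k₀ = 0.9996.
P1 (34.2495°, -118.5035°) → (361556.416, 3790843.040) m.
P2 (34.4034°, -118.5641°) → (356238.613, 3807994.508) m.

P1: E 361556 m, N 3790843 m; P2: E 356239 m, N 3807995 m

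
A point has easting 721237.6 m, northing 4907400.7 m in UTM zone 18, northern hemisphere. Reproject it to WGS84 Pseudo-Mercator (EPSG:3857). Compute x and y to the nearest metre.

Unproject from UTM 18N (λ₀ = -75°) → φ = 44.28620034°, λ = -72.22720046°.
Web Mercator (R = 6378137 m): x = -8040295.176 m, y = 5509839.698 m.

x -8040295 m, y 5509840 m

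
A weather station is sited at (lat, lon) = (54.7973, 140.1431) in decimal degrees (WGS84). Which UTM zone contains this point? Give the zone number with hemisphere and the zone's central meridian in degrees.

UTM zone = ⌊(λ + 180)/6⌋ + 1; 140.1431° ∈ [138°, 144°) → zone 54.
Hemisphere: N (φ ≥ 0).
Central meridian λ₀ = 6×54 − 183 = 141°.

Zone 54N, central meridian 141°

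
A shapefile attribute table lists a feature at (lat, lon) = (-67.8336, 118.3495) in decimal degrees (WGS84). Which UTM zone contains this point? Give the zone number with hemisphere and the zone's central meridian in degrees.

Zone 50S, central meridian 117°

UTM zone = ⌊(λ + 180)/6⌋ + 1; 118.3495° ∈ [114°, 120°) → zone 50.
Hemisphere: S (φ < 0).
Central meridian λ₀ = 6×50 − 183 = 117°.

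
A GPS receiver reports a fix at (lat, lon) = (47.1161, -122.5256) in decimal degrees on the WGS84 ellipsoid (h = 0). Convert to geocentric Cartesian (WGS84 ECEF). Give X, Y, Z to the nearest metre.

WGS84: a = 6378137 m, e² = 0.006694380; N(φ) = a/√(1−e²sin²φ) = 6389630.167 m.
X = (N+h)·cosφ·cosλ = -2337945.519 m; Y = (N+h)·cosφ·sinλ = -3666223.479 m; Z = (N(1−e²)+h)·sinφ = 4650557.817 m.

X -2337946 m, Y -3666223 m, Z 4650558 m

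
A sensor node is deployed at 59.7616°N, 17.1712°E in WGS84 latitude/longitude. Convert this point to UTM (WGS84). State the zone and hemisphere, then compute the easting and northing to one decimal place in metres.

Longitude 17.1712° lies in the 6° band [12°, 18°), giving zone 33; latitude is north of the equator, so 33N.
Zone 33 central meridian λ₀ = 6×33 − 183 = 15°; Δλ = +2.1712°.
Transverse Mercator on WGS84 with k₀ = 0.9996 gives E = 621960.371 m, N = 6626858.373 m.

Zone 33N: E 621960.4 m, N 6626858.4 m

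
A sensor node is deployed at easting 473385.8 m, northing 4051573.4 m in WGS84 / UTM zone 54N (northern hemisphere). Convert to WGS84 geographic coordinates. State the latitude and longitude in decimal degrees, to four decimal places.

lat 36.6093°, lon 140.7024°

Zone 54N: λ₀ = 141°, k₀ = 0.9996, false easting 500000 m.
Meridian distance M = (N − FN)/k₀ = 4053194.7 m.
Inverse transverse Mercator on WGS84 gives φ = 36.60930003°, λ = 140.70239972°.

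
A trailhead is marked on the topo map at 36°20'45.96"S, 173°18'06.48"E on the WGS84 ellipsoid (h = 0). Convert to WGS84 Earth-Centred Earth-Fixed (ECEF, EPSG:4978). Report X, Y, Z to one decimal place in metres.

X -5108225.0 m, Y 599915.8 m, Z -3759192.8 m

WGS84: a = 6378137 m, e² = 0.006694380; N(φ) = a/√(1−e²sin²φ) = 6385648.977 m.
X = (N+h)·cosφ·cosλ = -5108224.992 m; Y = (N+h)·cosφ·sinλ = 599915.828 m; Z = (N(1−e²)+h)·sinφ = -3759192.815 m.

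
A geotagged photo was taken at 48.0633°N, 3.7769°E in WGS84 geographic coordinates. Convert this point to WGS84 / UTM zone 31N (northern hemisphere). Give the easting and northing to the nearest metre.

E 557882 m, N 5323628 m

Zone 31 central meridian λ₀ = 6×31 − 183 = 3°; Δλ = +0.7769°.
Transverse Mercator on WGS84 with k₀ = 0.9996 gives E = 557882.129 m, N = 5323627.723 m.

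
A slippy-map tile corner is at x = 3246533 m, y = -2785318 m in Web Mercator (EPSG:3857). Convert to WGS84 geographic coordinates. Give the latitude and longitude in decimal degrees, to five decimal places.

R = 6378137 m. λ = x/R = 29.16410214°.
φ = 2·arctan(exp(y/R)) − 90° = 2·arctan(0.64617) − 90° = -24.26160194°.

lat -24.26160°, lon 29.16410°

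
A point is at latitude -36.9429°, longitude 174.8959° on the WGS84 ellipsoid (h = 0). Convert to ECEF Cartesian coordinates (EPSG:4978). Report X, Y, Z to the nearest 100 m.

X -5083600 m, Y 454100 m, Z -3812300 m

WGS84: a = 6378137 m, e² = 0.006694380; N(φ) = a/√(1−e²sin²φ) = 6385862.718 m.
X = (N+h)·cosφ·cosλ = -5083566.066 m; Y = (N+h)·cosφ·sinλ = 454062.857 m; Z = (N(1−e²)+h)·sinφ = -3812330.473 m.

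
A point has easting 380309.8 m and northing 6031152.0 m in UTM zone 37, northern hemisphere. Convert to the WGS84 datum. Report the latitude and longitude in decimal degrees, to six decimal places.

Zone 37N: λ₀ = 39°, k₀ = 0.9996, false easting 500000 m.
Meridian distance M = (N − FN)/k₀ = 6033565.4 m.
Inverse transverse Mercator on WGS84 gives φ = 54.41399994°, λ = 37.15559928°.

lat 54.414000°, lon 37.155599°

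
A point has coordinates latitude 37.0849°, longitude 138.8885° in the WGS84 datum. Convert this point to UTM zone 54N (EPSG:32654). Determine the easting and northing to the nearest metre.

E 312324 m, N 4106376 m

Zone 54 central meridian λ₀ = 6×54 − 183 = 141°; Δλ = -2.1115°.
Transverse Mercator on WGS84 with k₀ = 0.9996 gives E = 312324.426 m, N = 4106376.480 m.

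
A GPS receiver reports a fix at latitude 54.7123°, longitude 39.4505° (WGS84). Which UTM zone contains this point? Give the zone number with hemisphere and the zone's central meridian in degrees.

UTM zone = ⌊(λ + 180)/6⌋ + 1; 39.4505° ∈ [36°, 42°) → zone 37.
Hemisphere: N (φ ≥ 0).
Central meridian λ₀ = 6×37 − 183 = 39°.

Zone 37N, central meridian 39°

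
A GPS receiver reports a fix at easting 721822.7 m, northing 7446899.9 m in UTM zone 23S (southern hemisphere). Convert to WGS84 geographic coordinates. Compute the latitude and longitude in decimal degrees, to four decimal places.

lat -23.0717°, lon -42.8347°

Zone 23S: λ₀ = -45°, k₀ = 0.9996, false easting 500000 m, false northing 10000000 m.
Meridian distance M = (N − FN)/k₀ = -2554121.7 m.
Inverse transverse Mercator on WGS84 gives φ = -23.07170013°, λ = -42.83470011°.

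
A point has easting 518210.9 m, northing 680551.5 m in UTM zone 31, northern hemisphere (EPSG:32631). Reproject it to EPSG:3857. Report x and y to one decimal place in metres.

Unproject from UTM 31N (λ₀ = 3°) → φ = 6.15690009°, λ = 3.16459966°.
Web Mercator (R = 6378137 m): x = 352281.623 m, y = 686705.853 m.

x 352281.6 m, y 686705.9 m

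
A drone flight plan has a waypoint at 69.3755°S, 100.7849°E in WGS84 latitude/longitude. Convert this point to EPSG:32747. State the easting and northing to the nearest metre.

Zone 47 central meridian λ₀ = 6×47 − 183 = 99°; Δλ = +1.7849°.
Transverse Mercator on WGS84 with k₀ = 0.9996 gives E = 570157.899 m, N = 2302744.138 m.

E 570158 m, N 2302744 m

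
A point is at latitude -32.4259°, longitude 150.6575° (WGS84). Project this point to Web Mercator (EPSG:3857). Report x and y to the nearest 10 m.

Web Mercator is spherical with R = a = 6378137 m.
x = R·λ = 6378137 × 2.629469418 = 16771116.184 m.
y = R·ln tan(π/4 + φ/2) = 6378137 × -0.598818649 = -3819347.380 m.

x 16771120 m, y -3819350 m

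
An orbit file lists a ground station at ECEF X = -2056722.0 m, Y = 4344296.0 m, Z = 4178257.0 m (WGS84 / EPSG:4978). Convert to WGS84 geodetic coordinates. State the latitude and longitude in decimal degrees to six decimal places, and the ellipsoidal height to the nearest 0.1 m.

λ = atan2(Y, X) = 115.33429972°; p = √(X²+Y²) = 4806559.4 m.
Bowring's method on WGS84 (a = 6378137 m, b = 6356752.314 m) gives φ = 41.19049974°, h = -166.729 m.

lat 41.190500°, lon 115.334300°, h -166.7 m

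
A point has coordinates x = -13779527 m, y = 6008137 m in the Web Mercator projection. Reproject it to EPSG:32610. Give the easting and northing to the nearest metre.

Web Mercator inverse (R = 6378137 m) → φ = 47.40320180°, λ = -123.78359712°.
UTM 10N forward: E = 440876.377 m, N = 5250269.674 m.

E 440876 m, N 5250270 m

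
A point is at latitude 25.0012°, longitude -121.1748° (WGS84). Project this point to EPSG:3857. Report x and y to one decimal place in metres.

Web Mercator is spherical with R = a = 6378137 m.
x = R·λ = 6378137 × -2.114899230 = -13489117.033 m.
y = R·ln tan(π/4 + φ/2) = 6378137 × 0.450898439 = 2875892.018 m.

x -13489117.0 m, y 2875892.0 m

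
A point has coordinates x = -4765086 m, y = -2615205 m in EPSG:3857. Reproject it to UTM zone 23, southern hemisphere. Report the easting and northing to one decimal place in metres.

Web Mercator inverse (R = 6378137 m) → φ = -22.86089594°, λ = -42.80549584°.
UTM 23S forward: E = 725164.627 m, N = 7470203.110 m.

E 725164.6 m, N 7470203.1 m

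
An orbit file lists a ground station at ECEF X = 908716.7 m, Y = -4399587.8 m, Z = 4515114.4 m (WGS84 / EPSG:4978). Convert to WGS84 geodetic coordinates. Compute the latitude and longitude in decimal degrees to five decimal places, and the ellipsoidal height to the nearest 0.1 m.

lat 45.33650°, lon -78.32990°, h 1968.6 m

λ = atan2(Y, X) = -78.32989984°; p = √(X²+Y²) = 4492453.5 m.
Bowring's method on WGS84 (a = 6378137 m, b = 6356752.314 m) gives φ = 45.33650004°, h = 1968.593 m.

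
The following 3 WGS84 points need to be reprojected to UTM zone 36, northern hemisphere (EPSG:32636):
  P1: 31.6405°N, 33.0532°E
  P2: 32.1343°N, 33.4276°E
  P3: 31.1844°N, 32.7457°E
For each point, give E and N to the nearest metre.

P1: E 505045 m, N 3500590 m; P2: E 540330 m, N 3555402 m; P3: E 475770 m, N 3450066 m

UTM zone 36N: λ₀ = 33°, k₀ = 0.9996.
P1 (31.6405°, 33.0532°) → (505044.532, 3500590.187) m.
P2 (32.1343°, 33.4276°) → (540330.286, 3555402.042) m.
P3 (31.1844°, 32.7457°) → (475769.785, 3450066.220) m.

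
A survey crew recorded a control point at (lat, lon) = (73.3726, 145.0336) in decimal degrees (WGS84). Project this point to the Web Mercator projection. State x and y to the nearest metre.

x 16145066 m, y 12266876 m

Web Mercator is spherical with R = a = 6378137 m.
x = R·λ = 6378137 × 2.531313846 = 16145066.4999 m.
y = R·ln tan(π/4 + φ/2) = 6378137 × 1.923269383 = 12266875.611 m.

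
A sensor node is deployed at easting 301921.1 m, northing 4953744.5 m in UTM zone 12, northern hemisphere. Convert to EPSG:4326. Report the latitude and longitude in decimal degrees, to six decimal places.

lat 44.709700°, lon -113.500600°

Zone 12N: λ₀ = -111°, k₀ = 0.9996, false easting 500000 m.
Meridian distance M = (N − FN)/k₀ = 4955726.8 m.
Inverse transverse Mercator on WGS84 gives φ = 44.70970039°, λ = -113.50059971°.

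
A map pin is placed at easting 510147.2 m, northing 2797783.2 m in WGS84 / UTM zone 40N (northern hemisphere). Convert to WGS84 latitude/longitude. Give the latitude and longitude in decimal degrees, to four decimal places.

Zone 40N: λ₀ = 57°, k₀ = 0.9996, false easting 500000 m.
Meridian distance M = (N − FN)/k₀ = 2798902.8 m.
Inverse transverse Mercator on WGS84 gives φ = 25.29649963°, λ = 57.10080044°.

lat 25.2965°, lon 57.1008°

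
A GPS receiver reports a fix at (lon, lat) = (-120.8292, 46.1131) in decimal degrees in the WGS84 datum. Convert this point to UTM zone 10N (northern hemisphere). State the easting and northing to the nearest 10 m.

E 667750 m, N 5108900 m

Zone 10 central meridian λ₀ = 6×10 − 183 = -123°; Δλ = +2.1708°.
Transverse Mercator on WGS84 with k₀ = 0.9996 gives E = 667745.752 m, N = 5108904.573 m.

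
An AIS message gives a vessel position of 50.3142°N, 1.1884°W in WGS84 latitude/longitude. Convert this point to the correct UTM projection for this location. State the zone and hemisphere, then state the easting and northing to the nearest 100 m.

Longitude -1.1884° lies in the 6° band [-6°, 0°), giving zone 30; latitude is north of the equator, so 30N.
Zone 30 central meridian λ₀ = 6×30 − 183 = -3°; Δλ = +1.8116°.
Transverse Mercator on WGS84 with k₀ = 0.9996 gives E = 628980.021 m, N = 5575135.267 m.

Zone 30N: E 629000 m, N 5575100 m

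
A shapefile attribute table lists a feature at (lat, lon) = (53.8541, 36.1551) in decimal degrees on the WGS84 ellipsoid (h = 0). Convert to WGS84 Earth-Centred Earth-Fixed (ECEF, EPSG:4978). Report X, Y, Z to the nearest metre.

WGS84: a = 6378137 m, e² = 0.006694380; N(φ) = a/√(1−e²sin²φ) = 6392103.994 m.
X = (N+h)·cosφ·cosλ = 3044259.398 m; Y = (N+h)·cosφ·sinλ = 2224399.625 m; Z = (N(1−e²)+h)·sinφ = 5127181.951 m.

X 3044259 m, Y 2224400 m, Z 5127182 m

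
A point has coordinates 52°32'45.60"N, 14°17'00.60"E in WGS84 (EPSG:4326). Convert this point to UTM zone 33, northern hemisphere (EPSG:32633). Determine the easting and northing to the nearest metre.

E 451413 m, N 5822010 m

Zone 33 central meridian λ₀ = 6×33 − 183 = 15°; Δλ = -0.7165°.
Transverse Mercator on WGS84 with k₀ = 0.9996 gives E = 451412.888 m, N = 5822009.886 m.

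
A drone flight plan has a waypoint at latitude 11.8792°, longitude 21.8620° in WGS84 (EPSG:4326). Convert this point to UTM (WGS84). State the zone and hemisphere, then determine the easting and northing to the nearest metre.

Zone 34N: E 593881 m, N 1313341 m

Longitude 21.8620° lies in the 6° band [18°, 24°), giving zone 34; latitude is north of the equator, so 34N.
Zone 34 central meridian λ₀ = 6×34 − 183 = 21°; Δλ = +0.8620°.
Transverse Mercator on WGS84 with k₀ = 0.9996 gives E = 593881.375 m, N = 1313341.247 m.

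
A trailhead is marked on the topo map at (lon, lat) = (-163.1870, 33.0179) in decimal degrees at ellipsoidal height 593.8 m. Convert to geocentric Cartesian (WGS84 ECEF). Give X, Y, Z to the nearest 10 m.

X -5125030 m, Y -1548610 m, Z 3455950 m

WGS84: a = 6378137 m, e² = 0.006694380; N(φ) = a/√(1−e²sin²φ) = 6384485.300 m.
X = (N+h)·cosφ·cosλ = -5125033.212 m; Y = (N+h)·cosφ·sinλ = -1548607.672 m; Z = (N(1−e²)+h)·sinφ = 3455946.957 m.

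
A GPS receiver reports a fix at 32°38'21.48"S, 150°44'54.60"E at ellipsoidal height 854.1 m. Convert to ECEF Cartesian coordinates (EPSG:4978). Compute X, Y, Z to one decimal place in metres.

X -4691233.2 m, Y 2627378.1 m, Z -3420802.4 m

WGS84: a = 6378137 m, e² = 0.006694380; N(φ) = a/√(1−e²sin²φ) = 6384356.394 m.
X = (N+h)·cosφ·cosλ = -4691233.152 m; Y = (N+h)·cosφ·sinλ = 2627378.136 m; Z = (N(1−e²)+h)·sinφ = -3420802.374 m.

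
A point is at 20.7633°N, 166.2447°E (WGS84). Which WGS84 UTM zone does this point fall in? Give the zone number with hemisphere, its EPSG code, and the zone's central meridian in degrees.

UTM zone = ⌊(λ + 180)/6⌋ + 1; 166.2447° ∈ [162°, 168°) → zone 58.
Hemisphere: N (φ ≥ 0).
Central meridian λ₀ = 6×58 − 183 = 165°.
EPSG code: 32658.

Zone 58N (EPSG:32658), central meridian 165°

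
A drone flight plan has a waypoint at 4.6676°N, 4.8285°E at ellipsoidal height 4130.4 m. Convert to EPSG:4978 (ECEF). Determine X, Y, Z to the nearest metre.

WGS84: a = 6378137 m, e² = 0.006694380; N(φ) = a/√(1−e²sin²φ) = 6378278.374 m.
X = (N+h)·cosφ·cosλ = 6338666.586 m; Y = (N+h)·cosφ·sinλ = 535448.043 m; Z = (N(1−e²)+h)·sinφ = 515893.346 m.

X 6338667 m, Y 535448 m, Z 515893 m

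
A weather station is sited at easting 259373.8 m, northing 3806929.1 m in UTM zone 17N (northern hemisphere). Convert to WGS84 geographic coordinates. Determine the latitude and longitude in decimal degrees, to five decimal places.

Zone 17N: λ₀ = -81°, k₀ = 0.9996, false easting 500000 m.
Meridian distance M = (N − FN)/k₀ = 3808452.5 m.
Inverse transverse Mercator on WGS84 gives φ = 34.37579957°, λ = -83.61690005°.

lat 34.37580°, lon -83.61690°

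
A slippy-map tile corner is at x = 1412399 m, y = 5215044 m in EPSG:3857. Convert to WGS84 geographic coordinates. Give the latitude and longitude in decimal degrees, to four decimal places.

lat 42.3599°, lon 12.6878°

R = 6378137 m. λ = x/R = 12.68779609°.
φ = 2·arctan(exp(y/R)) − 90° = 2·arctan(2.26516) − 90° = 42.35989927°.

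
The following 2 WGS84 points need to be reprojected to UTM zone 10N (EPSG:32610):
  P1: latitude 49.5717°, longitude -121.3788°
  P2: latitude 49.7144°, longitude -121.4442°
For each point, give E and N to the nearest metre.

UTM zone 10N: λ₀ = -123°, k₀ = 0.9996.
P1 (49.5717°, -121.3788°) → (617213.101, 5492274.594) m.
P2 (49.7144°, -121.4442°) → (612156.515, 5508038.900) m.

P1: E 617213 m, N 5492275 m; P2: E 612157 m, N 5508039 m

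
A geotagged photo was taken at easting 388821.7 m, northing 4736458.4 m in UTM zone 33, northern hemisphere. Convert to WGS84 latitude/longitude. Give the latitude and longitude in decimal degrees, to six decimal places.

lat 42.772600°, lon 13.641000°

Zone 33N: λ₀ = 15°, k₀ = 0.9996, false easting 500000 m.
Meridian distance M = (N − FN)/k₀ = 4738353.7 m.
Inverse transverse Mercator on WGS84 gives φ = 42.77260001°, λ = 13.64099989°.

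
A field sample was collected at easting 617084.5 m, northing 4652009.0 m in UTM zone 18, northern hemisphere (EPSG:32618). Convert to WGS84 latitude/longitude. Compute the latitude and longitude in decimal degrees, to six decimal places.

lat 42.011400°, lon -73.586000°

Zone 18N: λ₀ = -75°, k₀ = 0.9996, false easting 500000 m.
Meridian distance M = (N − FN)/k₀ = 4653870.5 m.
Inverse transverse Mercator on WGS84 gives φ = 42.01139994°, λ = -73.58599968°.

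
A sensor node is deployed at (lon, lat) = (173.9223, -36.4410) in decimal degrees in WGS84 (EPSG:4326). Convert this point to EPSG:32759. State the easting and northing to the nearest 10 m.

E 761940 m, N 5963170 m

Zone 59 central meridian λ₀ = 6×59 − 183 = 171°; Δλ = +2.9223°.
Transverse Mercator on WGS84 with k₀ = 0.9996 gives E = 761939.473 m, N = 5963166.550 m.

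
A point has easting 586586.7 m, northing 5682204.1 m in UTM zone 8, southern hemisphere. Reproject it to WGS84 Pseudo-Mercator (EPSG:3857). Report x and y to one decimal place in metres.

Unproject from UTM 8S (λ₀ = -135°) → φ = -39.00489964°, λ = -134.00000006°.
Web Mercator (R = 6378137 m): x = -14916811.773 m, y = -4722373.428 m.

x -14916811.8 m, y -4722373.4 m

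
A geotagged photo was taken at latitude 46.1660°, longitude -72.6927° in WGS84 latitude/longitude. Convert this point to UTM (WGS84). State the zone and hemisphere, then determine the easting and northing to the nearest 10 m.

Zone 18N: E 678120 m, N 5115080 m

Longitude -72.6927° lies in the 6° band [-78°, -72°), giving zone 18; latitude is north of the equator, so 18N.
Zone 18 central meridian λ₀ = 6×18 − 183 = -75°; Δλ = +2.3073°.
Transverse Mercator on WGS84 with k₀ = 0.9996 gives E = 678122.652 m, N = 5115079.307 m.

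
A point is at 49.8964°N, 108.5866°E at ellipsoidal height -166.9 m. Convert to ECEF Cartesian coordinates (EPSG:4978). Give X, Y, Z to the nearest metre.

X -1312108 m, Y 3901869 m, Z 4855246 m

WGS84: a = 6378137 m, e² = 0.006694380; N(φ) = a/√(1−e²sin²φ) = 6390663.792 m.
X = (N+h)·cosφ·cosλ = -1312108.104 m; Y = (N+h)·cosφ·sinλ = 3901868.785 m; Z = (N(1−e²)+h)·sinφ = 4855246.415 m.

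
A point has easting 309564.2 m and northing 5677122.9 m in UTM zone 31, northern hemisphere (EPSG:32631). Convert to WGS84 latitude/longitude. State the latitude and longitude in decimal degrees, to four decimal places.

lat 51.2137°, lon 0.2733°

Zone 31N: λ₀ = 3°, k₀ = 0.9996, false easting 500000 m.
Meridian distance M = (N − FN)/k₀ = 5679394.7 m.
Inverse transverse Mercator on WGS84 gives φ = 51.21369958°, λ = 0.27329970°.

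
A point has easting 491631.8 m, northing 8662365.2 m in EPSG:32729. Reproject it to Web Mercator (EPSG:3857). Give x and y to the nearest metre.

Unproject from UTM 29S (λ₀ = -9°) → φ = -12.10020025°, λ = -9.07690035°.
Web Mercator (R = 6378137 m): x = -1010435.925 m, y = -1357113.967 m.

x -1010436 m, y -1357114 m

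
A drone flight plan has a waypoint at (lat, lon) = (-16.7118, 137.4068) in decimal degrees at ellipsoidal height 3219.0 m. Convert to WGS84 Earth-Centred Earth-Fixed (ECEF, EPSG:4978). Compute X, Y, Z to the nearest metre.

WGS84: a = 6378137 m, e² = 0.006694380; N(φ) = a/√(1−e²sin²φ) = 6379903.057 m.
X = (N+h)·cosφ·cosλ = -4500635.352 m; Y = (N+h)·cosφ·sinλ = 4137560.662 m; Z = (N(1−e²)+h)·sinφ = -1823234.936 m.

X -4500635 m, Y 4137561 m, Z -1823235 m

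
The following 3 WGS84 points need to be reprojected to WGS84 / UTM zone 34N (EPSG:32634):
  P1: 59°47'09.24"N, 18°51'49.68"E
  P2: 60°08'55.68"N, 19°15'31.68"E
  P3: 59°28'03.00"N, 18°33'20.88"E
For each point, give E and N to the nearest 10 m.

UTM zone 34N: λ₀ = 21°, k₀ = 0.9996.
P1 (59.7859°, 18.8638°) → (380092.381, 6629499.726) m.
P2 (60.1488°, 19.2588°) → (403323.869, 6669257.118) m.
P3 (59.4675°, 18.5558°) → (361503.601, 6594655.354) m.

P1: E 380090 m, N 6629500 m; P2: E 403320 m, N 6669260 m; P3: E 361500 m, N 6594660 m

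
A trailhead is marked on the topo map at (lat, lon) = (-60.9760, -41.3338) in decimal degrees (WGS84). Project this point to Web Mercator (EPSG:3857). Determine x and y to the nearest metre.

x -4601258 m, y -8620315 m

Web Mercator is spherical with R = a = 6378137 m.
x = R·λ = 6378137 × -0.721410902 = -4601257.569 m.
y = R·ln tan(π/4 + φ/2) = 6378137 × -1.351541136 = -8620314.525 m.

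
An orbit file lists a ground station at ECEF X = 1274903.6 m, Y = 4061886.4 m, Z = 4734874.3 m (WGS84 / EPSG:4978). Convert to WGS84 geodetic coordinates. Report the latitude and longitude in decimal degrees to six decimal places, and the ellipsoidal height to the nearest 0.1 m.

lat 48.231600°, lon 72.574500°, h 1079.4 m

λ = atan2(Y, X) = 72.57450041°; p = √(X²+Y²) = 4257264.4 m.
Bowring's method on WGS84 (a = 6378137 m, b = 6356752.314 m) gives φ = 48.23160034°, h = 1079.429 m.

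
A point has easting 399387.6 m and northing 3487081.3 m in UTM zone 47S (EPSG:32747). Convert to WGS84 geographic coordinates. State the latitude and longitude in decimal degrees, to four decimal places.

lat -58.7446°, lon 97.2615°

Zone 47S: λ₀ = 99°, k₀ = 0.9996, false easting 500000 m, false northing 10000000 m.
Meridian distance M = (N − FN)/k₀ = -6515524.9 m.
Inverse transverse Mercator on WGS84 gives φ = -58.74460017°, λ = 97.26149946°.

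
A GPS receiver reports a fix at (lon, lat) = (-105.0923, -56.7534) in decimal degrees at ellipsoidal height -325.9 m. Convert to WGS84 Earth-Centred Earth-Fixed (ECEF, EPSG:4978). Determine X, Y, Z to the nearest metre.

X -912564 m, Y -3383920 m, Z -5310622 m

WGS84: a = 6378137 m, e² = 0.006694380; N(φ) = a/√(1−e²sin²φ) = 6393121.636 m.
X = (N+h)·cosφ·cosλ = -912563.883 m; Y = (N+h)·cosφ·sinλ = -3383920.187 m; Z = (N(1−e²)+h)·sinφ = -5310621.805 m.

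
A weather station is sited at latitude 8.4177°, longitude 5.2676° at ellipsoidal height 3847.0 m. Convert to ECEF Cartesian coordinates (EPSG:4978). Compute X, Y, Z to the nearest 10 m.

X 6287020 m, Y 579640 m, Z 928070 m

WGS84: a = 6378137 m, e² = 0.006694380; N(φ) = a/√(1−e²sin²φ) = 6378594.547 m.
X = (N+h)·cosφ·cosλ = 6287020.387 m; Y = (N+h)·cosφ·sinλ = 579643.614 m; Z = (N(1−e²)+h)·sinφ = 928065.977 m.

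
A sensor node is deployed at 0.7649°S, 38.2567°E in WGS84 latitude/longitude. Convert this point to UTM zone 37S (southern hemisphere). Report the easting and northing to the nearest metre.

Zone 37 central meridian λ₀ = 6×37 − 183 = 39°; Δλ = -0.7433°.
Transverse Mercator on WGS84 with k₀ = 0.9996 gives E = 417294.306 m, N = 9915448.355 m.

E 417294 m, N 9915448 m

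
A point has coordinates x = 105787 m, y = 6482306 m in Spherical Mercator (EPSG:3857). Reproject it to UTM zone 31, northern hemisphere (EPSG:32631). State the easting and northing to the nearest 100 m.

E 353700 m, N 5563700 m

Web Mercator inverse (R = 6378137 m) → φ = 50.20759752°, λ = 0.95030079°.
UTM 31N forward: E = 353743.175 m, N = 5563723.277 m.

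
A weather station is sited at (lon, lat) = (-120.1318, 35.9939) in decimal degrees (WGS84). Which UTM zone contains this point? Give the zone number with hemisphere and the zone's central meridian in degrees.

Zone 10N, central meridian -123°

UTM zone = ⌊(λ + 180)/6⌋ + 1; -120.1318° ∈ [-126°, -120°) → zone 10.
Hemisphere: N (φ ≥ 0).
Central meridian λ₀ = 6×10 − 183 = -123°.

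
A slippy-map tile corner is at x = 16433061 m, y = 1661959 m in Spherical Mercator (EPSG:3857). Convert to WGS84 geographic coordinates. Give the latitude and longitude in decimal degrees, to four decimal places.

R = 6378137 m. λ = x/R = 147.62069861°.
φ = 2·arctan(exp(y/R)) − 90° = 2·arctan(1.29767) − 90° = 14.76349699°.

lat 14.7635°, lon 147.6207°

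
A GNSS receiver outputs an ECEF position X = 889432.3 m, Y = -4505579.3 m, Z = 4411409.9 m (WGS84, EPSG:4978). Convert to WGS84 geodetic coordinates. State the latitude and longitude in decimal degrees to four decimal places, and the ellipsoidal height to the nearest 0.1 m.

λ = atan2(Y, X) = -78.83299956°; p = √(X²+Y²) = 4592530.3 m.
Bowring's method on WGS84 (a = 6378137 m, b = 6356752.314 m) gives φ = 44.03989953°, h = 187.412 m.

lat 44.0399°, lon -78.8330°, h 187.4 m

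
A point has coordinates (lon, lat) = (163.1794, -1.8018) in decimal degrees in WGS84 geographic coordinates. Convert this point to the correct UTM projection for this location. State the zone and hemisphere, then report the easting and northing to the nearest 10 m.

Longitude 163.1794° lies in the 6° band [162°, 168°), giving zone 58; latitude is south of the equator, so 58S.
Zone 58 central meridian λ₀ = 6×58 − 183 = 165°; Δλ = -1.8206°.
Transverse Mercator on WGS84 with k₀ = 0.9996 gives E = 297478.052 m, N = 9800745.109 m.

Zone 58S: E 297480 m, N 9800750 m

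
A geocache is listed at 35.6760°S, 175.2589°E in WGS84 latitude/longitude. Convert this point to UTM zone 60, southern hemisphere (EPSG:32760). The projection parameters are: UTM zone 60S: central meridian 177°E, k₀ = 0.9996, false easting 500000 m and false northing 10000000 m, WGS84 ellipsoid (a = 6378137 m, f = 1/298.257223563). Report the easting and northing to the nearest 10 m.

Zone 60 central meridian λ₀ = 6×60 − 183 = 177°; Δλ = -1.7411°.
Transverse Mercator on WGS84 with k₀ = 0.9996 gives E = 342431.613 m, N = 6050590.425 m.

E 342430 m, N 6050590 m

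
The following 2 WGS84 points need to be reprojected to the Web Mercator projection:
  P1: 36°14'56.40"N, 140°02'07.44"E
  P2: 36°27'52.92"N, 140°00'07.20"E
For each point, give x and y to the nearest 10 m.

Web Mercator: x = R·λ, y = R·ln tan(π/4+φ/2), R = 6378137 m.
P1 (36.2490°, 140.0354°) → (15588669.421, 4334937.701) m.
P2 (36.4647°, 140.0020°) → (15584951.350, 4364753.219) m.

P1: x 15588670 m, y 4334940 m; P2: x 15584950 m, y 4364750 m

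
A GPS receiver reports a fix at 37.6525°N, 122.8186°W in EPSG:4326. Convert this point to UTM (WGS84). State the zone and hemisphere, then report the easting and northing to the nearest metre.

Zone 10N: E 516001 m, N 4167276 m

Longitude -122.8186° lies in the 6° band [-126°, -120°), giving zone 10; latitude is north of the equator, so 10N.
Zone 10 central meridian λ₀ = 6×10 − 183 = -123°; Δλ = +0.1814°.
Transverse Mercator on WGS84 with k₀ = 0.9996 gives E = 516001.301 m, N = 4167275.787 m.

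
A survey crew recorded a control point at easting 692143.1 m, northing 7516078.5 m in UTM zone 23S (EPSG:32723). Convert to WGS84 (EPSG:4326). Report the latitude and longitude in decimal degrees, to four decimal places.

Zone 23S: λ₀ = -45°, k₀ = 0.9996, false easting 500000 m, false northing 10000000 m.
Meridian distance M = (N − FN)/k₀ = -2484915.5 m.
Inverse transverse Mercator on WGS84 gives φ = -22.45079993°, λ = -43.13280031°.

lat -22.4508°, lon -43.1328°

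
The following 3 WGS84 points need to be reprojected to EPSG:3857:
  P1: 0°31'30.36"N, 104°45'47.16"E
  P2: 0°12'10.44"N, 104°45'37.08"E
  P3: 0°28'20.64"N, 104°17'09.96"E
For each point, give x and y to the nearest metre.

P1: x 11662175 m, y 58455 m; P2: x 11661863 m, y 22587 m; P3: x 11609076 m, y 52588 m

Web Mercator: x = R·λ, y = R·ln tan(π/4+φ/2), R = 6378137 m.
P1 (0.5251°, 104.7631°) → (11662174.946, 58454.683) m.
P2 (0.2029°, 104.7603°) → (11661863.251, 22586.772) m.
P3 (0.4724°, 104.2861°) → (11609075.549, 52587.923) m.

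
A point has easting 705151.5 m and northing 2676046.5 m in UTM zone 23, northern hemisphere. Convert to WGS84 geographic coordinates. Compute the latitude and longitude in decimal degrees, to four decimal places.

lat 24.1837°, lon -42.9804°

Zone 23N: λ₀ = -45°, k₀ = 0.9996, false easting 500000 m.
Meridian distance M = (N − FN)/k₀ = 2677117.3 m.
Inverse transverse Mercator on WGS84 gives φ = 24.18369958°, λ = -42.98039967°.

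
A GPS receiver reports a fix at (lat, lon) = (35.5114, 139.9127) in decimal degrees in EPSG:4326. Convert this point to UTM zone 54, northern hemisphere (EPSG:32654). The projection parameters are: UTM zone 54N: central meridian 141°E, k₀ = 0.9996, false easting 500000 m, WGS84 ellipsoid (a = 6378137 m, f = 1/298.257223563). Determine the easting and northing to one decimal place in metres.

E 401401.4 m, N 3930301.2 m

Zone 54 central meridian λ₀ = 6×54 − 183 = 141°; Δλ = -1.0873°.
Transverse Mercator on WGS84 with k₀ = 0.9996 gives E = 401401.386 m, N = 3930301.246 m.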